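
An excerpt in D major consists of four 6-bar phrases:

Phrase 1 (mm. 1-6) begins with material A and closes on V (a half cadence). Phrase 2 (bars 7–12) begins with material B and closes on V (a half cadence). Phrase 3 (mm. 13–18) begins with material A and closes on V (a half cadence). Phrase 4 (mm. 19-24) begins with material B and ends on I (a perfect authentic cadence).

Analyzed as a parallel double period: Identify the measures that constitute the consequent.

In a double period the four phrases pair into a large antecedent (phrases 1–2, ending half cadence) and a large consequent (phrases 3–4, ending perfect authentic cadence). The consequent spans mm. 13-24.

measures 13–24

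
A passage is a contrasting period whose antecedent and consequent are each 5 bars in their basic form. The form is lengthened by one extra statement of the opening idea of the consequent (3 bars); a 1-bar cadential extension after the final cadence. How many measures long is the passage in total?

Basic contrasting period: 5 + 5 = 10 bars.
10 (basic form) + 3 (extra statement) + 1 (cadential extension) = 14.

14 measures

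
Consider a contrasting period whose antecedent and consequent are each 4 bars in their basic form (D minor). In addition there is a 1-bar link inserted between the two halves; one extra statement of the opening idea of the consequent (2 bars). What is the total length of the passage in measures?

Basic contrasting period: 4 + 4 = 8 bars.
8 (basic form) + 1 (link) + 2 (extra statement) = 11.

11 measures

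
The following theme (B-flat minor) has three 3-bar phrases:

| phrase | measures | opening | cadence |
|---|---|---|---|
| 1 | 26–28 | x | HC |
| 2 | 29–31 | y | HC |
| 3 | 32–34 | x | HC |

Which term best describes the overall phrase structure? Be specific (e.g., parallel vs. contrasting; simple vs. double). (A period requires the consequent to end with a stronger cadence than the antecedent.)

phrase group

The final phrase closes with a half cadence, which is not stronger than the preceding half cadence; the 3 phrases lack an overall antecedent–consequent design and so form a phrase group.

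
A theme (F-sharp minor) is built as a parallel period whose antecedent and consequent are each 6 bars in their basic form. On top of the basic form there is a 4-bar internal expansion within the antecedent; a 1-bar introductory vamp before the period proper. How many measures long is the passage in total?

Basic parallel period: 6 + 6 = 12 bars.
12 (basic form) + 4 (internal expansion) + 1 (introduction) = 17.

17 measures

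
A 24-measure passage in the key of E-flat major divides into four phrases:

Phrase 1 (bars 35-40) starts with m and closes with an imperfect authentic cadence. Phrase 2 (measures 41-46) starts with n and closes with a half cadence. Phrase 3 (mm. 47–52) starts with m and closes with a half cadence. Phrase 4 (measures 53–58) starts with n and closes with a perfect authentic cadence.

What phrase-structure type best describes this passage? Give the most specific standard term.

parallel double period

Four phrases in two halves: the first half (bars 35–46) ends with a half cadence, the second (measures 47–58) with a perfect authentic cadence — a large antecedent–consequent pair, i.e. a double period.
Phrase 3 begins with the same material as phrase 1, making it parallel.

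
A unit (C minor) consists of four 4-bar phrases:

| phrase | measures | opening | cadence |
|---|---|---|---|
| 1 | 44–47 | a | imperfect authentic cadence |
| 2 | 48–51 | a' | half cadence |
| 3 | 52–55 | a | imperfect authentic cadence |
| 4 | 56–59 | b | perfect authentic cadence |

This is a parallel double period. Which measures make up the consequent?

measures 52–59

In a double period the first pair of phrases (ending half cadence) is the large antecedent and the second pair (ending perfect authentic cadence) is the large consequent; the consequent is measures 52–59.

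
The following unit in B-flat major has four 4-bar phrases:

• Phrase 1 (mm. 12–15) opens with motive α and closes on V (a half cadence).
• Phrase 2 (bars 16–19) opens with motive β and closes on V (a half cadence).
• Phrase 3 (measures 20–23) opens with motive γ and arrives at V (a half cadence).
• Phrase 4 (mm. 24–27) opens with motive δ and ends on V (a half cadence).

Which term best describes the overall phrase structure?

phrase group

Phrase 4 ends with a half cadence, no stronger than phrase 2's half cadence, so the four phrases do not form a double period; nor do phrases 3–4 duplicate 1–2, so it is not a repeated period. With no phrase reaching a conclusive cadence, the passage is a phrase group.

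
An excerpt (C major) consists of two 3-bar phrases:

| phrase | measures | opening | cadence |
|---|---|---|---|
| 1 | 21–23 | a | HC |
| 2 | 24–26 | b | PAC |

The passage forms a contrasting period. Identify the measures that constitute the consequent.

measures 24–26

The antecedent is the phrase ending with the weaker cadence (half cadence, phrase 1) and the consequent the one ending more conclusively (perfect authentic cadence, phrase 2); the consequent is bars 24–26.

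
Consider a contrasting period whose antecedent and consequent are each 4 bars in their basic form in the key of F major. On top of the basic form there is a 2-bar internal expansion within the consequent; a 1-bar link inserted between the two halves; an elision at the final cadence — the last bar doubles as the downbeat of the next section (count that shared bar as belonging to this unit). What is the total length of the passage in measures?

Basic contrasting period: 4 + 4 = 8 bars.
8 (basic form) + 2 (internal expansion) + 1 (link) = 11.
The elision shares a bar with the next section but does not change this unit's count.

11 measures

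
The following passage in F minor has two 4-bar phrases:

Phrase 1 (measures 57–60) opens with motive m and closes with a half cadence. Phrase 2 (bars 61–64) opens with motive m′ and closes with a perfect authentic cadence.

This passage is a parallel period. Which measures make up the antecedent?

measures 57–60

The antecedent is the phrase ending with the weaker cadence (half cadence, phrase 1) and the consequent the one ending more conclusively (perfect authentic cadence, phrase 2); the antecedent is mm. 57–60.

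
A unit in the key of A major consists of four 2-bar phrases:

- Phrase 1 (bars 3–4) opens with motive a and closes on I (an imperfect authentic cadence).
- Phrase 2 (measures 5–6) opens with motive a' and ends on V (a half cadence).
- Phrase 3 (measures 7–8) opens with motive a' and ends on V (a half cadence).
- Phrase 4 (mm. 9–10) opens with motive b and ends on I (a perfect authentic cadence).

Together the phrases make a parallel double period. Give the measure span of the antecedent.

measures 3–6

In a double period the first pair of phrases (ending half cadence) is the large antecedent and the second pair (ending perfect authentic cadence) is the large consequent; the antecedent is measures 3–6.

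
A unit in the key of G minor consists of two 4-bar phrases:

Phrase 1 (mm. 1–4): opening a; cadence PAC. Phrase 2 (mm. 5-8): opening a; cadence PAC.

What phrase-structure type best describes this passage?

Both phrases have the same opening (a) and the same cadence (perfect authentic cadence): the second is a restatement, not a consequent, so this is a repeated phrase rather than a period.

repeated phrase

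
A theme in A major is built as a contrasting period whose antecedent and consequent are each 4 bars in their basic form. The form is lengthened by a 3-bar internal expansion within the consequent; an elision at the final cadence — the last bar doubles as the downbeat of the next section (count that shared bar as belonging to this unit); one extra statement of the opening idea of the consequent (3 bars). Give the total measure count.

14 measures

Basic contrasting period: 4 + 4 = 8 bars.
8 (basic form) + 3 (internal expansion) + 3 (extra statement) = 14.
The elision shares a bar with the next section but does not change this unit's count.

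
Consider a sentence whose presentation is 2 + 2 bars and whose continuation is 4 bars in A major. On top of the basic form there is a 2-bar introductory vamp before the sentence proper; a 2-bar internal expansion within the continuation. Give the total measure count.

Basic sentence: 2 + 2 + 4 = 8 bars.
8 (basic form) + 2 (introduction) + 2 (internal expansion) = 12.

12 measures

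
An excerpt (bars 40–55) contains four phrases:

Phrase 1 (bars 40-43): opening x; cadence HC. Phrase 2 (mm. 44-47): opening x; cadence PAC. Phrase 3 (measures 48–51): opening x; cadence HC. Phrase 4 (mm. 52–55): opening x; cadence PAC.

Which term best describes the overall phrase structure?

The cadence pattern HC–PAC–HC–PAC is weak–strong twice, and phrases 3–4 restate phrases 1–2: a period heard twice, not a double period (which would end weakly at phrase 2).

repeated period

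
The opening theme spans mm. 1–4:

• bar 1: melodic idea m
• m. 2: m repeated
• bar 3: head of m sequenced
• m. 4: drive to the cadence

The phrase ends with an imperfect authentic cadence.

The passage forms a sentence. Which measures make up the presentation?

The presentation of a sentence is the basic idea (m. 1) plus its repetition (m. 2); the presentation is therefore mm. 1-2.

measures 1–2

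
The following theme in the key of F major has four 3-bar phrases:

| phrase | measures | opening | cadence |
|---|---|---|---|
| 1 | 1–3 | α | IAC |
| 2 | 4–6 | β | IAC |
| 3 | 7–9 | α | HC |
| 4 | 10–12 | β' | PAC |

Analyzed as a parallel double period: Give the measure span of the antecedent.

In a double period the four phrases pair into a large antecedent (phrases 1–2, ending imperfect authentic cadence) and a large consequent (phrases 3–4, ending perfect authentic cadence). The antecedent spans mm. 1-6.

measures 1–6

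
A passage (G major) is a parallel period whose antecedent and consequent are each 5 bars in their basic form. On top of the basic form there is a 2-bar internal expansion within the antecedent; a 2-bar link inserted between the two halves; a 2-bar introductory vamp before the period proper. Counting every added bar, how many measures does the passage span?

16 measures

Basic parallel period: 5 + 5 = 10 bars.
10 (basic form) + 2 (internal expansion) + 2 (link) + 2 (introduction) = 16.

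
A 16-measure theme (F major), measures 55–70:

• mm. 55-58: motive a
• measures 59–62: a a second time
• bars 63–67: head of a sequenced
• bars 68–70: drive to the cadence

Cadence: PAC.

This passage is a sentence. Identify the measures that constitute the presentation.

measures 55–62

The presentation of a sentence is the basic idea (mm. 55-58) plus its repetition (mm. 59–62); the presentation is therefore measures 55–62.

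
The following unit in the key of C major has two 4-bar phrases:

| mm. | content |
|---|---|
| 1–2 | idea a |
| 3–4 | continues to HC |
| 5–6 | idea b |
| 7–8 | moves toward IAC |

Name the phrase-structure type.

contrasting period

Phrase 1 ends with a half cadence (weaker) and phrase 2 with an imperfect authentic cadence (stronger): antecedent + consequent = a period.
The two phrases open with different material (a / b), so the period is contrasting.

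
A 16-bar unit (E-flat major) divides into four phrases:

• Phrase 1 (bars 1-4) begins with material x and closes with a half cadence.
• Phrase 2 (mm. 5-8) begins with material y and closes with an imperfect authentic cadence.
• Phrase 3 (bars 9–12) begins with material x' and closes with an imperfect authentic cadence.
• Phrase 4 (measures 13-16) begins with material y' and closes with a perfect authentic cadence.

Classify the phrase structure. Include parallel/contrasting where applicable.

Four phrases in two halves: the first half (mm. 1–8) ends with an imperfect authentic cadence, the second (mm. 9-16) with a perfect authentic cadence — a large antecedent–consequent pair, i.e. a double period.
Phrase 3 begins with the same material as phrase 1, making it parallel.

parallel double period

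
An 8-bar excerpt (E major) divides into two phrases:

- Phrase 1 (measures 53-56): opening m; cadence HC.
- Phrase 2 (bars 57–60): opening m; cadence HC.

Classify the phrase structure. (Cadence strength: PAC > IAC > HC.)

Both phrases have the same opening (m) and the same cadence (half cadence): the second is a restatement, not a consequent, so this is a repeated phrase rather than a period.

repeated phrase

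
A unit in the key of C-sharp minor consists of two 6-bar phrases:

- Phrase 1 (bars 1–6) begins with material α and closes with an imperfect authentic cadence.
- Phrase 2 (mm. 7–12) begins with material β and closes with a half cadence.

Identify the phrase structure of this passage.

phrase group

The second phrase closes with a half cadence, which is not stronger than the first phrase's imperfect authentic cadence; without a weak→strong cadential pair there is no antecedent–consequent relationship, so this is a phrase group rather than a period.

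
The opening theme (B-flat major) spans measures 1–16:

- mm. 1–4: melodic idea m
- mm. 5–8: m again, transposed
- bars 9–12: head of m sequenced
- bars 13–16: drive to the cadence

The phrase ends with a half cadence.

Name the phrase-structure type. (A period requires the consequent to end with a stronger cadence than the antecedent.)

Basic idea (bars 1-4) + its repetition (mm. 5-8) form the presentation; fragmentation and cadence (mm. 9-16) form the continuation — the 16-bar whole is a sentence.

sentence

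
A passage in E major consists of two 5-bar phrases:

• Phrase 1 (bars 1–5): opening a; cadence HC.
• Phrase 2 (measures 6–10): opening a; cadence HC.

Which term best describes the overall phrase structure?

Both phrases have the same opening (a) and the same cadence (half cadence): the second is a restatement, not a consequent, so this is a repeated phrase rather than a period.

repeated phrase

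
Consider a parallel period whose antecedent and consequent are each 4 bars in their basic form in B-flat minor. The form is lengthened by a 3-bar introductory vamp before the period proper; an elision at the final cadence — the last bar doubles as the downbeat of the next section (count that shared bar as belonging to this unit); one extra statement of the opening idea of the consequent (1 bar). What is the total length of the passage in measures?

Basic parallel period: 4 + 4 = 8 bars.
8 (basic form) + 3 (introduction) + 1 (extra statement) = 12.
The elision shares a bar with the next section but does not change this unit's count.

12 measures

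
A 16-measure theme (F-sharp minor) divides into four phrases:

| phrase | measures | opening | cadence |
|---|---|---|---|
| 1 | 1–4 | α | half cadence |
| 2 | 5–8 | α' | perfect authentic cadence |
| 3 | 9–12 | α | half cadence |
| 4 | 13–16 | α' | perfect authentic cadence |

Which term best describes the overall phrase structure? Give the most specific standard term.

The cadence pattern HC–PAC–HC–PAC is weak–strong twice, and phrases 3–4 restate phrases 1–2: a period heard twice, not a double period (which would end weakly at phrase 2).

repeated period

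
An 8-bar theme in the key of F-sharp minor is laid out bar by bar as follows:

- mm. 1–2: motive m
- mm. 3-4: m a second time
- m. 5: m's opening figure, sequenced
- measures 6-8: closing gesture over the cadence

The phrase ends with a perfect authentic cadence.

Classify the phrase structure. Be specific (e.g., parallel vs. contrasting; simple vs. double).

Basic idea (measures 1–2) + its repetition (mm. 3-4) form the presentation; fragmentation and cadence (mm. 5–8) form the continuation — the 8-bar whole is a sentence.

sentence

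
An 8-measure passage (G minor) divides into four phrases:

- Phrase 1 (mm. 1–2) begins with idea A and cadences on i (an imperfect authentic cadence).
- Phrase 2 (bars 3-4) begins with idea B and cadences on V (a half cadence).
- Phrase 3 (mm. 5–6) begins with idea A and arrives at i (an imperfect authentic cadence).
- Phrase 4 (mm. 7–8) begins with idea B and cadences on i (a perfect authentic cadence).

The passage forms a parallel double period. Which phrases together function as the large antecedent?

In a double period the first pair of phrases (ending half cadence) is the large antecedent and the second pair (ending perfect authentic cadence) is the large consequent; the antecedent is phrases 1 and 2.

phrases 1 and 2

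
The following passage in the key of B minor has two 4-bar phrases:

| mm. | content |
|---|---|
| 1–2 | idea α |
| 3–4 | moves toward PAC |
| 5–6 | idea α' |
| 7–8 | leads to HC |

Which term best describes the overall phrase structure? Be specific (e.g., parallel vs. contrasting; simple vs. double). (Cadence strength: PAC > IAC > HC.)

phrase group

The second phrase closes with a half cadence, which is not stronger than the first phrase's perfect authentic cadence; without a weak→strong cadential pair there is no antecedent–consequent relationship, so this is a phrase group rather than a period.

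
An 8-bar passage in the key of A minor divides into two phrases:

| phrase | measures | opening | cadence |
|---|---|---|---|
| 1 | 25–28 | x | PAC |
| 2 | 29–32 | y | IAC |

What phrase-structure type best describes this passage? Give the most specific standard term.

The second phrase closes with an imperfect authentic cadence, which is not stronger than the first phrase's perfect authentic cadence; without a weak→strong cadential pair there is no antecedent–consequent relationship, so this is a phrase group rather than a period.

phrase group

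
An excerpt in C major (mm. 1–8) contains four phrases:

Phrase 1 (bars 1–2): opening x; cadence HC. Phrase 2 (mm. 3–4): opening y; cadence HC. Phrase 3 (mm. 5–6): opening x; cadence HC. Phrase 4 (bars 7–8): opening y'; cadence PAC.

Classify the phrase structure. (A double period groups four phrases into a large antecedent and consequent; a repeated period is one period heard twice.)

Four phrases in two halves: the first half (bars 1–4) ends with a half cadence, the second (mm. 5–8) with a perfect authentic cadence — a large antecedent–consequent pair, i.e. a double period.
Phrase 3 begins with the same material as phrase 1, making it parallel.

parallel double period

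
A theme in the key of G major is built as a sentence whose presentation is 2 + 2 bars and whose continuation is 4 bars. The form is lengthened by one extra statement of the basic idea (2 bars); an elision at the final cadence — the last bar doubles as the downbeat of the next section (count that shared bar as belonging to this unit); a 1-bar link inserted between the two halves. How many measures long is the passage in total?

Basic sentence: 2 + 2 + 4 = 8 bars.
8 (basic form) + 2 (extra statement) + 1 (link) = 11.
The elision shares a bar with the next section but does not change this unit's count.

11 measures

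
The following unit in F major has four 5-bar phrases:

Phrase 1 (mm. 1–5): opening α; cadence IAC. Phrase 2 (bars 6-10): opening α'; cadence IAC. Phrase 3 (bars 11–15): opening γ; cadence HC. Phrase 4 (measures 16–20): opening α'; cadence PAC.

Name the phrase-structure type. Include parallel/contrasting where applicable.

contrasting double period

Four phrases in two halves: the first half (bars 1-10) ends with an imperfect authentic cadence, the second (measures 11–20) with a perfect authentic cadence — a large antecedent–consequent pair, i.e. a double period.
Phrase 3 begins with different material from phrase 1, making it contrasting.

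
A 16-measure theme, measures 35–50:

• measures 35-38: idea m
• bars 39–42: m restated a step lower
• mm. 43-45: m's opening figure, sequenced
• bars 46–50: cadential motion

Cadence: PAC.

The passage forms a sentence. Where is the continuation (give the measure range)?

After the presentation (mm. 35-42), the continuation covers the fragmentation through the cadence: mm. 43–50.

measures 43–50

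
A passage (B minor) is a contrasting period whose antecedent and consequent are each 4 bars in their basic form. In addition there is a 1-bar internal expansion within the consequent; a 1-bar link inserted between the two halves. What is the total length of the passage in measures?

Basic contrasting period: 4 + 4 = 8 bars.
8 (basic form) + 1 (internal expansion) + 1 (link) = 10.

10 measures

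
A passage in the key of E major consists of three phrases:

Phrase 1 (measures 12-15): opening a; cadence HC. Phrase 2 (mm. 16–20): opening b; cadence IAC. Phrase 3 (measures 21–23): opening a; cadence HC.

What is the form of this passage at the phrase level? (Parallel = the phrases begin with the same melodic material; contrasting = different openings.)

phrase group

The final phrase closes with a half cadence, which is not stronger than the preceding imperfect authentic cadence; the 3 phrases lack an overall antecedent–consequent design and so form a phrase group.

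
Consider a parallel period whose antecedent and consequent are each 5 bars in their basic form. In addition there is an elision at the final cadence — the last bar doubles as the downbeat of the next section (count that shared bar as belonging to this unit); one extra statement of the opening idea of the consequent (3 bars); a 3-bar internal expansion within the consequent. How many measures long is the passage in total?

Basic parallel period: 5 + 5 = 10 bars.
10 (basic form) + 3 (extra statement) + 3 (internal expansion) = 16.
The elision shares a bar with the next section but does not change this unit's count.

16 measures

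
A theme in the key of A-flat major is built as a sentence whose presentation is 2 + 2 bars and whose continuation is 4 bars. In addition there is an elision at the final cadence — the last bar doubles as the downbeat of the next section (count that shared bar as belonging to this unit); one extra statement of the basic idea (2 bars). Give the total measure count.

Basic sentence: 2 + 2 + 4 = 8 bars.
8 (basic form) + 2 (extra statement) = 10.
The elision shares a bar with the next section but does not change this unit's count.

10 measures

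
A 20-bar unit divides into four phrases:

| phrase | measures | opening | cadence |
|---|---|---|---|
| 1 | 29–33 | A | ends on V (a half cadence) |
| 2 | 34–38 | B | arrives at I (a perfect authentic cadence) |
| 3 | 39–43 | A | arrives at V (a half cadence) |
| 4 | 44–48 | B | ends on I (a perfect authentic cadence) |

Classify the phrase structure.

The cadence pattern HC–PAC–HC–PAC is weak–strong twice, and phrases 3–4 restate phrases 1–2: a period heard twice, not a double period (which would end weakly at phrase 2).

repeated period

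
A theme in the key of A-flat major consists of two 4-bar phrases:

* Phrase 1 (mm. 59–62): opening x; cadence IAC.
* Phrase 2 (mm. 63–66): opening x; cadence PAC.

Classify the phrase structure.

Phrase 1 ends with an imperfect authentic cadence (weaker) and phrase 2 with a perfect authentic cadence (stronger): antecedent + consequent = a period.
The two phrases open with the same material (x / x), so the period is parallel.

parallel period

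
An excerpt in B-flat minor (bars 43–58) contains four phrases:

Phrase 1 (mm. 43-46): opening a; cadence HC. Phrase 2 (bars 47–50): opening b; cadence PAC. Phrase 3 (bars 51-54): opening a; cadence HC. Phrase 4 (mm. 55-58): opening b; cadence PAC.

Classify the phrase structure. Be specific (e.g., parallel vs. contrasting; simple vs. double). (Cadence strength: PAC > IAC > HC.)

repeated period

The cadence pattern HC–PAC–HC–PAC is weak–strong twice, and phrases 3–4 restate phrases 1–2: a period heard twice, not a double period (which would end weakly at phrase 2).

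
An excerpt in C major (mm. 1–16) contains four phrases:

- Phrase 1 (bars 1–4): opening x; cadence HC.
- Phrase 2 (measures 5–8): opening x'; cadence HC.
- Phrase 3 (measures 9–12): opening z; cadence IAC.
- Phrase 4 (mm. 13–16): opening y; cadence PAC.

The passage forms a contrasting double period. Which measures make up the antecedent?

In a double period the first pair of phrases (ending half cadence) is the large antecedent and the second pair (ending perfect authentic cadence) is the large consequent; the antecedent is measures 1–8.

measures 1–8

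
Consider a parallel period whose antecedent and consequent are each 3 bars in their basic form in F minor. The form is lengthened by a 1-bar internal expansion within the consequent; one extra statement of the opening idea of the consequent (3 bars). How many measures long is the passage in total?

10 measures

Basic parallel period: 3 + 3 = 6 bars.
6 (basic form) + 1 (internal expansion) + 3 (extra statement) = 10.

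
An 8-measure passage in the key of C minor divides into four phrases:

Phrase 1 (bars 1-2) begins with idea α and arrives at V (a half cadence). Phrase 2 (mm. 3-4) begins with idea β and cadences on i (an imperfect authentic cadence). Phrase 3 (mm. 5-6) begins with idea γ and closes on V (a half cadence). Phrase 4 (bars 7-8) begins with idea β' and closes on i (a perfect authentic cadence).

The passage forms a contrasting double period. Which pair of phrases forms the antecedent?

phrases 1 and 2

In a double period the first pair of phrases (ending imperfect authentic cadence) is the large antecedent and the second pair (ending perfect authentic cadence) is the large consequent; the antecedent is phrases 1 and 2.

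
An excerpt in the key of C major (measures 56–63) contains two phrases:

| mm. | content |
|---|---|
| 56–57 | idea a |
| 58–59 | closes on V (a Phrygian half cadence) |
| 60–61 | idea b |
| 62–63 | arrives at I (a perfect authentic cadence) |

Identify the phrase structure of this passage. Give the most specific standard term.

Phrase 1 ends with a Phrygian half cadence (weaker) and phrase 2 with a perfect authentic cadence (stronger): antecedent + consequent = a period.
The two phrases open with different material (a / b), so the period is contrasting.

contrasting period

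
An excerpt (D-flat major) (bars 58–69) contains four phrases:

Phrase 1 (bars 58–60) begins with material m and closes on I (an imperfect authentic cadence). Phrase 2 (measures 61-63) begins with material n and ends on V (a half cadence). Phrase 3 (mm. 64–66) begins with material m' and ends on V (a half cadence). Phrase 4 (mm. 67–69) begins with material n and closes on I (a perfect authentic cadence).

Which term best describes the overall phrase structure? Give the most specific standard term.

Four phrases in two halves: the first half (mm. 58–63) ends with a half cadence, the second (mm. 64–69) with a perfect authentic cadence — a large antecedent–consequent pair, i.e. a double period.
Phrase 3 begins with the same material as phrase 1, making it parallel.

parallel double period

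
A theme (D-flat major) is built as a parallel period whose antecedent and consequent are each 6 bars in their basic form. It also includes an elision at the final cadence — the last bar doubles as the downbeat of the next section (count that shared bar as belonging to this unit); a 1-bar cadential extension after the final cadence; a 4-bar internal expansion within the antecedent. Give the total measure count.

17 measures

Basic parallel period: 6 + 6 = 12 bars.
12 (basic form) + 1 (cadential extension) + 4 (internal expansion) = 17.
The elision shares a bar with the next section but does not change this unit's count.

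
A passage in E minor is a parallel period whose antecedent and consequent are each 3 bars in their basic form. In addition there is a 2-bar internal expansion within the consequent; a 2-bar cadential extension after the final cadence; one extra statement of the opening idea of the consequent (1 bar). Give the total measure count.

Basic parallel period: 3 + 3 = 6 bars.
6 (basic form) + 2 (internal expansion) + 2 (cadential extension) + 1 (extra statement) = 11.

11 measures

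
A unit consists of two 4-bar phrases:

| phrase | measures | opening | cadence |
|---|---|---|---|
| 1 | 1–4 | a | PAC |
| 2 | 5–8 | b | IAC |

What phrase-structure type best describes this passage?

The second phrase closes with an imperfect authentic cadence, which is not stronger than the first phrase's perfect authentic cadence; without a weak→strong cadential pair there is no antecedent–consequent relationship, so this is a phrase group rather than a period.

phrase group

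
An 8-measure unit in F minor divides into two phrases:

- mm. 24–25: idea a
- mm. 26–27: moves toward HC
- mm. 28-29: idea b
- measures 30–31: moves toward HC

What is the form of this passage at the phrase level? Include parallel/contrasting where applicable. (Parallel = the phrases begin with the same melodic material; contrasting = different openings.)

The second phrase closes with a half cadence, which is not stronger than the first phrase's half cadence; without a weak→strong cadential pair there is no antecedent–consequent relationship, so this is a phrase group rather than a period.

phrase group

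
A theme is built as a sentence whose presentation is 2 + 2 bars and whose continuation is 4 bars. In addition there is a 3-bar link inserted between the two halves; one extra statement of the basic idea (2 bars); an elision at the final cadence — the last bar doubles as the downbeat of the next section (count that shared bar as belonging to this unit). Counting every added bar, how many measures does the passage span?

13 measures

Basic sentence: 2 + 2 + 4 = 8 bars.
8 (basic form) + 3 (link) + 2 (extra statement) = 13.
The elision shares a bar with the next section but does not change this unit's count.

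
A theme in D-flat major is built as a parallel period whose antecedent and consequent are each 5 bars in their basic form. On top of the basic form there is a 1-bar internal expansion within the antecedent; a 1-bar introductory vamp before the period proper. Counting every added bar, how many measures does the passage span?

12 measures

Basic parallel period: 5 + 5 = 10 bars.
10 (basic form) + 1 (internal expansion) + 1 (introduction) = 12.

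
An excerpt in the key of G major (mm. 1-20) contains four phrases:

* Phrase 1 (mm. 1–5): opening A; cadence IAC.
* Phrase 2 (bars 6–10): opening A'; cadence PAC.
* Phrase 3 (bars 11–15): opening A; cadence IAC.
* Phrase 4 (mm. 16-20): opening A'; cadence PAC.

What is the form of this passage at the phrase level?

The cadence pattern IAC–PAC–IAC–PAC is weak–strong twice, and phrases 3–4 restate phrases 1–2: a period heard twice, not a double period (which would end weakly at phrase 2).

repeated period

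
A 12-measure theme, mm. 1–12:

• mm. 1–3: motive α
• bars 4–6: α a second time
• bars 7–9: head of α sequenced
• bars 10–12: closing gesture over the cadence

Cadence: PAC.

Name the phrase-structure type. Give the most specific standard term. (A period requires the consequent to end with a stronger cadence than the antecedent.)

sentence

Basic idea (bars 1–3) + its repetition (measures 4-6) form the presentation; fragmentation and cadence (measures 7-12) form the continuation — the 12-bar whole is a sentence.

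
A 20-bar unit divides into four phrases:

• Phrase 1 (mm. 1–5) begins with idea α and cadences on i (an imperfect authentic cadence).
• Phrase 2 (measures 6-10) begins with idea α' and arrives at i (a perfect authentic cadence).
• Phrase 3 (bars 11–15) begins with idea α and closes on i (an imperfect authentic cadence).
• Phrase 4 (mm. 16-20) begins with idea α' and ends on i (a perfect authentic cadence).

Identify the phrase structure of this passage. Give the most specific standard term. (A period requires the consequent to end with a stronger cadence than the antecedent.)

repeated period

The cadence pattern IAC–PAC–IAC–PAC is weak–strong twice, and phrases 3–4 restate phrases 1–2: a period heard twice, not a double period (which would end weakly at phrase 2).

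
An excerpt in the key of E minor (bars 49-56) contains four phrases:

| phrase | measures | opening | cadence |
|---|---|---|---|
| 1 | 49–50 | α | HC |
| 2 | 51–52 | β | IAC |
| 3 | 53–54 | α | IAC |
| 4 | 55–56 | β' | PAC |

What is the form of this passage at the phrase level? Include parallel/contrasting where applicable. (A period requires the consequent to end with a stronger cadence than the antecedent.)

Four phrases in two halves: the first half (mm. 49-52) ends with an imperfect authentic cadence, the second (mm. 53–56) with a perfect authentic cadence — a large antecedent–consequent pair, i.e. a double period.
Phrase 3 begins with the same material as phrase 1, making it parallel.

parallel double period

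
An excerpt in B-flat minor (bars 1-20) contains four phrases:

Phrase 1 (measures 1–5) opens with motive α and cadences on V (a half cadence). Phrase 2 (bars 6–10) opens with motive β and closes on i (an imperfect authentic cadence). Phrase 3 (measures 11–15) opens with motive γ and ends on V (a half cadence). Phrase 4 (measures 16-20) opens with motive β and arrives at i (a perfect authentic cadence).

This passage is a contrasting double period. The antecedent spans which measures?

In a double period the four phrases pair into a large antecedent (phrases 1–2, ending imperfect authentic cadence) and a large consequent (phrases 3–4, ending perfect authentic cadence). The antecedent spans mm. 1–10.

measures 1–10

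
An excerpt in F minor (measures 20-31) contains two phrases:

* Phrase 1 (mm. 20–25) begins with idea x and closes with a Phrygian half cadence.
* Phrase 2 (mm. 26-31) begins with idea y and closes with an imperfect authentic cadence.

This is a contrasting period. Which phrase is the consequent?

The phrase ending with the weaker cadence (Phrygian half cadence) is the antecedent; the one ending more conclusively (imperfect authentic cadence) is the consequent. The consequent is phrase 2.

phrase 2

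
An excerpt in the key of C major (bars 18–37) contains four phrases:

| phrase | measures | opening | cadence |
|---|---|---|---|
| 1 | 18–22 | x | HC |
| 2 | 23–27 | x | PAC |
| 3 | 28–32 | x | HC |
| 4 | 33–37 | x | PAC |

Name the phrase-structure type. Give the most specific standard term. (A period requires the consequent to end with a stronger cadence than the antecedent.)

repeated period

The cadence pattern HC–PAC–HC–PAC is weak–strong twice, and phrases 3–4 restate phrases 1–2: a period heard twice, not a double period (which would end weakly at phrase 2).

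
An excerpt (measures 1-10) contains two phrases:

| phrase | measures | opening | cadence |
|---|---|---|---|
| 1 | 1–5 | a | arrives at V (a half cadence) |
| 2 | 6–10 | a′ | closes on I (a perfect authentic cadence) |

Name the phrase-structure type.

Phrase 1 ends with a half cadence (weaker) and phrase 2 with a perfect authentic cadence (stronger): antecedent + consequent = a period.
The two phrases open with the same material (a / a′), so the period is parallel.

parallel period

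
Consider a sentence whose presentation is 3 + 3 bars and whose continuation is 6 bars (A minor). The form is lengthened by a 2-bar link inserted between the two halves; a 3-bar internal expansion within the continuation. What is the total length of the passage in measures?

Basic sentence: 3 + 3 + 6 = 12 bars.
12 (basic form) + 2 (link) + 3 (internal expansion) = 17.

17 measures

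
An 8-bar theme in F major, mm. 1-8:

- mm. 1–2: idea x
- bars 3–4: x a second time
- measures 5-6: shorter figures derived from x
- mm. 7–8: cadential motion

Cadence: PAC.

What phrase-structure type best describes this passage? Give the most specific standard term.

Basic idea (mm. 1–2) + its repetition (bars 3–4) form the presentation; fragmentation and cadence (measures 5–8) form the continuation — the 8-bar whole is a sentence.

sentence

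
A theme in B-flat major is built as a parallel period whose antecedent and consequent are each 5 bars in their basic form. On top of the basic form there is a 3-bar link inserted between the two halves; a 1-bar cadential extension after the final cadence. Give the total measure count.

14 measures

Basic parallel period: 5 + 5 = 10 bars.
10 (basic form) + 3 (link) + 1 (cadential extension) = 14.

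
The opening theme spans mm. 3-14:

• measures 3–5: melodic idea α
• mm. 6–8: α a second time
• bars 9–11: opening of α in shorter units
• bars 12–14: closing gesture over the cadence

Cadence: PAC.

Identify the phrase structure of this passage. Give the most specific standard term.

Basic idea (mm. 3–5) + its repetition (mm. 6-8) form the presentation; fragmentation and cadence (mm. 9-14) form the continuation — the 12-bar whole is a sentence.

sentence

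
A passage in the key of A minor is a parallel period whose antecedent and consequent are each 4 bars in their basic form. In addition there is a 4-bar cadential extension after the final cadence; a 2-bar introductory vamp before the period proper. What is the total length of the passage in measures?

Basic parallel period: 4 + 4 = 8 bars.
8 (basic form) + 4 (cadential extension) + 2 (introduction) = 14.

14 measures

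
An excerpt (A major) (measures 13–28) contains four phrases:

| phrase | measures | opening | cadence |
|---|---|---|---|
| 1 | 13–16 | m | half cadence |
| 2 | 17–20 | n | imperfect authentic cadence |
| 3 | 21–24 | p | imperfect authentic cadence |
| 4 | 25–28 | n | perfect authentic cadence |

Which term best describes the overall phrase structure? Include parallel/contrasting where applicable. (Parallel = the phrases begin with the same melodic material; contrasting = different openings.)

contrasting double period

Four phrases in two halves: the first half (mm. 13–20) ends with an imperfect authentic cadence, the second (mm. 21-28) with a perfect authentic cadence — a large antecedent–consequent pair, i.e. a double period.
Phrase 3 begins with different material from phrase 1, making it contrasting.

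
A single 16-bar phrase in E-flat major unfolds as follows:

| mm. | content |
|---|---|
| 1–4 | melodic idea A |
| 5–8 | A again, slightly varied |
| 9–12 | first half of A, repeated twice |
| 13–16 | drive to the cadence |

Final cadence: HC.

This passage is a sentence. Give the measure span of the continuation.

measures 9–16

After the presentation (measures 1-8), the continuation covers the fragmentation through the cadence: bars 9-16.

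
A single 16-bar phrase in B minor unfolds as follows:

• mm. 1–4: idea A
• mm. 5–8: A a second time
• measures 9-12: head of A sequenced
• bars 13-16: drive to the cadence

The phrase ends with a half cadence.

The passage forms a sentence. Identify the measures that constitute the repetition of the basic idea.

measures 5–8

The presentation of a sentence is the basic idea (mm. 1–4) plus its repetition (mm. 5-8); the repetition of the basic idea is therefore measures 5-8.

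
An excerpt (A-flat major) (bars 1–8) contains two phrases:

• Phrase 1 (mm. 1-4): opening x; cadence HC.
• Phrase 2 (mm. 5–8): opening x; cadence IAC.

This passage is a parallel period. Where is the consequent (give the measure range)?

measures 5–8

The antecedent is the phrase ending with the weaker cadence (half cadence, phrase 1) and the consequent the one ending more conclusively (imperfect authentic cadence, phrase 2); the consequent is bars 5–8.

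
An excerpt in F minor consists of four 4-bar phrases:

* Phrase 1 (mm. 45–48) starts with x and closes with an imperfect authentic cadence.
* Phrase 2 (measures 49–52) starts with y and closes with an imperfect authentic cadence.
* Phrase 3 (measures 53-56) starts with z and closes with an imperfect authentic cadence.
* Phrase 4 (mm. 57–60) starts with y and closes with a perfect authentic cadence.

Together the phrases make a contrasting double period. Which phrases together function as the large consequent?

phrases 3 and 4

In a double period the first pair of phrases (ending imperfect authentic cadence) is the large antecedent and the second pair (ending perfect authentic cadence) is the large consequent; the consequent is phrases 3 and 4.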